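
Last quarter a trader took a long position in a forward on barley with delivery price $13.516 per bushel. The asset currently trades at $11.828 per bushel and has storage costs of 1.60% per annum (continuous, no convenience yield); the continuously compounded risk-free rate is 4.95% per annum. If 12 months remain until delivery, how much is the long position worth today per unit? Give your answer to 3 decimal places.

Current fair forward for the remaining 12 months: F = S·e^((r + u)·T), (r + u) = 0.0495 + 0.0160 = 0.0655
F = 11.828 · e^(0.0655 × 12/12) = 11.828 × 1.067693 = 12.6287
Value of long forward = (F − K)·e^(−rT) = (12.6287 − 13.516) · e^(−0.0495·12/12)
= -0.8873 × 0.951705 = -0.844

-$0.844 per bushel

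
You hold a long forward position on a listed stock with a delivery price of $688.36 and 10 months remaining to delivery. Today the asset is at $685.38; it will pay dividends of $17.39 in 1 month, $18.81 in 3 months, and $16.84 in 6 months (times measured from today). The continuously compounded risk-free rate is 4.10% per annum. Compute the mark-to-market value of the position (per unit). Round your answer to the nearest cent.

-$32.31

PV(remaining dividends) I = 17.39·e^(−0.0410·1/12) + 18.81·e^(−0.0410·3/12) + 16.84·e^(−0.0410·6/12) = 52.4472
Current forward F = (S − I)·e^(rT) = (685.38 − 52.4472)·e^(0.0410·10/12) = 632.9328 × 1.034757 = 654.9316
Value (long) = (F − K)·e^(−rT) = (654.9316 − 688.36) × 0.966410 = -32.3055
Value = -$32.31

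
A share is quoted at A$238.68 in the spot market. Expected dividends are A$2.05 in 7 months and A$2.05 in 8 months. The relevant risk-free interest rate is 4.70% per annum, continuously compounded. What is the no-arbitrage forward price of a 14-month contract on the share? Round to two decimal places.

PV(dividends) I = 2.05·e^(−0.0470·7/12) + 2.05·e^(−0.0470·8/12)
I = 1.9946 + 1.9868 = 3.9814
F = (S − I)·e^(rT) = (238.68 − 3.9814) · e^(0.0470·14/12)
= 234.6986 · e^0.054833 = 234.6986 × 1.056364 = A$247.93

A$247.93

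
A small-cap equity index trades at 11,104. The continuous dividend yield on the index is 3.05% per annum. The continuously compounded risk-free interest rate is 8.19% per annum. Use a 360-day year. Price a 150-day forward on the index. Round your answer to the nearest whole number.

F = S·e^((r − q)T) = 11104 · e^((0.0819 − 0.0305) × 150/360)
= 11104 · e^0.021417 = 11104 × 1.021648
F = 11,344

11,344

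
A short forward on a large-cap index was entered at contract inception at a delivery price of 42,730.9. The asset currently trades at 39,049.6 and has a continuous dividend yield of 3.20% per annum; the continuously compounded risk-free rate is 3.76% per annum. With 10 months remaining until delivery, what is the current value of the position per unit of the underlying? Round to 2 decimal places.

Current fair forward for the remaining 10 months: F = S·e^((r − q)·T), (r − q) = 0.0376 − 0.0320 = 0.0056
F = 39049.6 · e^(0.0056 × 10/12) = 39049.6 × 1.00467757 = 39232.2572
Value of long forward = (F − K)·e^(−rT) = (39232.2572 − 42730.9) · e^(−0.0376·10/12)
= -3498.6428 × 0.96915247 = -3390.72
Short position value = −(long value) = 3390.72

3390.72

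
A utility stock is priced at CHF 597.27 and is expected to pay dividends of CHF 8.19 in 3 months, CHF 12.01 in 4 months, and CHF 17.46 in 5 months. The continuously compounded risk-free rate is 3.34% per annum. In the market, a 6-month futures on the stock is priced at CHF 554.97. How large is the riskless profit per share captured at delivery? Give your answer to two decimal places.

CHF 14.51 per share

PV(dividends) I = 8.19·e^(−0.0334·3/12) + 12.01·e^(−0.0334·4/12) + 17.46·e^(−0.0334·5/12) = 37.2176
Fair futures F* = (S − I)·e^(rT) = (597.27 − 37.2176)·e^0.016700 = 560.0524 × 1.016840 = 569.4837
Market CHF 554.97 < fair 569.4837: forward underpriced → reverse cash-and-carry (short the stock, invest proceeds at r, pay the dividends, go long the forward).
Profit at T = |F_mkt − F*| = |554.97 − 569.4837| = CHF 14.51 per share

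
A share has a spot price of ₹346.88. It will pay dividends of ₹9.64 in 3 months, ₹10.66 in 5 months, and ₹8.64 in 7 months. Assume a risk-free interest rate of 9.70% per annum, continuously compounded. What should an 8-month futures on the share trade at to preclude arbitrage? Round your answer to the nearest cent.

PV(dividends) I = 9.64·e^(−0.0970·3/12) + 10.66·e^(−0.0970·5/12) + 8.64·e^(−0.0970·7/12)
I = 9.4090 + 10.2377 + 8.1647 = 27.8114
F = (S − I)·e^(rT) = (346.88 − 27.8114) · e^(0.0970·8/12)
= 319.0686 · e^0.064667 = 319.0686 × 1.066804 = ₹340.38

₹340.38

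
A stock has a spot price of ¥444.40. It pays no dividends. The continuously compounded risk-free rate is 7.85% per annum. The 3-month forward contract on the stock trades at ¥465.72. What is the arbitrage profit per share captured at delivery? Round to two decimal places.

¥12.51 per share

Fair forward: F* = S·e^(carry·T), with carry = r = 0.0785
F* = 444.40 · e^(0.0785 × 3/12) = 444.40 · e^0.019625 = 444.40 × 1.019819 = ¥453.2076
Market ¥465.72 > fair ¥453.2076: forward overpriced → cash-and-carry (buy spot, short the forward).
At maturity, profit = |F_mkt − F*| = |465.72 − 453.2076| = ¥12.51 per share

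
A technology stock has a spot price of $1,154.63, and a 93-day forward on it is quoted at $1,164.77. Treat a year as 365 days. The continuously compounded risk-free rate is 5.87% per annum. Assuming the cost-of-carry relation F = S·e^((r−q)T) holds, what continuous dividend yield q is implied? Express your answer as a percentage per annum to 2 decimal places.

From F = S·e^((r−q)T): (r − q) = ln(F/S)/T
ln(1164.77/1154.63) = ln(1.008782) = 0.008744
(r − q) = 0.008744 / (93/365) = 0.034318
q = r − ln(F/S)/T = 0.0587 − 0.034318 = 0.024382
q = 2.44%

2.44%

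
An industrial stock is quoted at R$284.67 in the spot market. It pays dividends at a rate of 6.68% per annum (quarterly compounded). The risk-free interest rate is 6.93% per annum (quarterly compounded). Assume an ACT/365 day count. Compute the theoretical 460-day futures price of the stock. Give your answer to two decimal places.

F = S · (1+r/4)^(4T) / (1+q/4)^(4T)
= 284.67 × 1.090448 / 1.087076 = 284.67 × 1.003102
F = R$285.55

R$285.55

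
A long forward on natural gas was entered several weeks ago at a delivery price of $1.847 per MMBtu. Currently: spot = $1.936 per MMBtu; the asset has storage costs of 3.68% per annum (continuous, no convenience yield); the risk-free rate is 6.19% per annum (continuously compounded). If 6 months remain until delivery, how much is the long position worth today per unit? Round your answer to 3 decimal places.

$0.181 per MMBtu

Current fair forward for the remaining 6 months: F = S·e^((r + u)·T), (r + u) = 0.0619 + 0.0368 = 0.0987
F = 1.936 · e^(0.0987 × 6/12) = 1.936 × 1.050588 = 2.0339
Value of long forward = (F − K)·e^(−rT) = (2.0339 − 1.847) · e^(−0.0619·6/12)
= 0.1869 × 0.969524 = 0.181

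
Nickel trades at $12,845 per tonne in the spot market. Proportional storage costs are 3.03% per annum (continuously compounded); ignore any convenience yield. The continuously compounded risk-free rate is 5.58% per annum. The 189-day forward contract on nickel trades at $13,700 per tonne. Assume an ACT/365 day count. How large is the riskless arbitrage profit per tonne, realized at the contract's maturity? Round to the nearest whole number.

Fair forward: F* = S·e^(carry·T), with carry = (r + u) = 0.0558 + 0.0303 = 0.0861
F* = 12845 · e^(0.0861 × 189/365) = 12845 · e^0.044583 = 12845 × 1.045592 = $13430.6292
Market $13700 > fair $13430.6292: forward overpriced → cash-and-carry (buy spot, short the forward).
At maturity, profit = |F_mkt − F*| = |13700 − 13430.6292| = $269 per tonne

$269 per tonne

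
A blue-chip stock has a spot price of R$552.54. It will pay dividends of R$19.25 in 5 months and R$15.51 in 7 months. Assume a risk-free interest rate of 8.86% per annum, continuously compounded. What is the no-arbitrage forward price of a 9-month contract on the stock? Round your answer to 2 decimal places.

R$554.94

PV(dividends) I = 19.25·e^(−0.0886·5/12) + 15.51·e^(−0.0886·7/12)
I = 18.5523 + 14.7288 = 33.2811
F = (S − I)·e^(rT) = (552.54 − 33.2811) · e^(0.0886·9/12)
= 519.2589 · e^0.066450 = 519.2589 × 1.068708 = R$554.94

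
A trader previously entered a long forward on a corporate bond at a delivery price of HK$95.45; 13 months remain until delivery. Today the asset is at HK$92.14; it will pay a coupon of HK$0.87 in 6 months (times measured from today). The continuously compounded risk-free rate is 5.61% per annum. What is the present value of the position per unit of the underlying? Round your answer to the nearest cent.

HK$1.47

PV(remaining coupons) I = 0.87·e^(−0.0561·6/12) = 0.8459
Current forward F = (S − I)·e^(rT) = (92.14 − 0.8459)·e^(0.0561·13/12) = 91.2941 × 1.062660 = 97.0146
Value (long) = (F − K)·e^(−rT) = (97.0146 − 95.45) × 0.941035 = 1.4723
Value = HK$1.47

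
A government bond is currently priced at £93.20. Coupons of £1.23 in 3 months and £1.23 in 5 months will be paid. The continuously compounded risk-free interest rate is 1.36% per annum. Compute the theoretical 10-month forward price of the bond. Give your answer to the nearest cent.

£91.79

PV(coupons) I = 1.23·e^(−0.0136·3/12) + 1.23·e^(−0.0136·5/12)
I = 1.2258 + 1.2230 = 2.4488
F = (S − I)·e^(rT) = (93.20 − 2.4488) · e^(0.0136·10/12)
= 90.7512 · e^0.011333 = 90.7512 × 1.011397 = £91.79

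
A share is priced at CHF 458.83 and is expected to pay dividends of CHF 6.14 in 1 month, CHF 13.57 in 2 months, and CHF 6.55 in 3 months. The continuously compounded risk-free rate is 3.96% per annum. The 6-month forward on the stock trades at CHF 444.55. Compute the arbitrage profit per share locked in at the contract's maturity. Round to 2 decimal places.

CHF 3.15 per share

PV(dividends) I = 6.14·e^(−0.0396·1/12) + 13.57·e^(−0.0396·2/12) + 6.55·e^(−0.0396·3/12) = 26.0860
Fair forward F* = (S − I)·e^(rT) = (458.83 − 26.0860)·e^0.019800 = 432.7440 × 1.019997 = 441.3976
Market CHF 444.55 > fair 441.3976: forward overpriced → cash-and-carry (borrow at r, buy the stock and collect the dividends, short the forward).
Profit at T = |F_mkt − F*| = |444.55 − 441.3976| = CHF 3.15 per share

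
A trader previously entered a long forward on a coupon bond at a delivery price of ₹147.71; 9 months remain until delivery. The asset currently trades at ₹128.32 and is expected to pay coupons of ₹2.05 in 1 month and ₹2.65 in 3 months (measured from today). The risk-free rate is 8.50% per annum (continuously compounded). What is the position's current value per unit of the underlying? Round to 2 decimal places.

-₹14.90

PV(remaining coupons) I = 2.05·e^(−0.0850·1/12) + 2.65·e^(−0.0850·3/12) = 4.6298
Current forward F = (S − I)·e^(rT) = (128.32 − 4.6298)·e^(0.0850·9/12) = 123.6902 × 1.065826 = 131.8322
Value (long) = (F − K)·e^(−rT) = (131.8322 − 147.71) × 0.938240 = -14.8972
Value = -₹14.90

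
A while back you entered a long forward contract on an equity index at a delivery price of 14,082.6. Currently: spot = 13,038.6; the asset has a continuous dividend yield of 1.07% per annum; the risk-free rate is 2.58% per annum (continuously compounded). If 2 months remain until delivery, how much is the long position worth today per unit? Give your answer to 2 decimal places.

-1006.81

Current fair forward for the remaining 2 months: F = S·e^((r − q)·T), (r − q) = 0.0258 − 0.0107 = 0.0151
F = 13038.6 · e^(0.0151 × 2/12) = 13038.6 × 1.00251984 = 13071.4552
Value of long forward = (F − K)·e^(−rT) = (13071.4552 − 14082.6) · e^(−0.0258·2/12)
= -1011.1448 × 0.99570923 = -1006.81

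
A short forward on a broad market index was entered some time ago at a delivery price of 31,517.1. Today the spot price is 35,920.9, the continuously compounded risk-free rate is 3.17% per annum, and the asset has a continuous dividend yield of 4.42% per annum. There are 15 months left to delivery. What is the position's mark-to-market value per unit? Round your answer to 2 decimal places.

Current fair forward for the remaining 15 months: F = S·e^((r − q)·T), (r − q) = 0.0317 − 0.0442 = -0.0125
F = 35920.9 · e^(-0.0125 × 15/12) = 35920.9 × 0.98449644 = 35363.9982
Value of long forward = (F − K)·e^(−rT) = (35363.9982 − 31517.1) · e^(−0.0317·15/12)
= 3846.8982 × 0.96114980 = 3697.45
Short position value = −(long value) = -3697.45

-3697.45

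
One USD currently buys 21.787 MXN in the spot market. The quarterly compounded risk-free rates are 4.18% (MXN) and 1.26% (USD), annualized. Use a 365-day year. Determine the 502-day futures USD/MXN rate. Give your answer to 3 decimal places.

22.674

By covered interest parity, F = S · (1+r_MXN/4)^(4T) / (1+r_USD/4)^(4T)
= 21.787 × 1.058858 / 1.017453 = 21.787 × 1.040695
F = 22.674 MXN per USD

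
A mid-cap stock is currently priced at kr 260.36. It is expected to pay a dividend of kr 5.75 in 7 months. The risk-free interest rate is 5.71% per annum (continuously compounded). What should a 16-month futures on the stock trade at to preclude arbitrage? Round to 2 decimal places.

PV(dividends) I = 5.75·e^(−0.0571·7/12)
I = 5.5616
F = (S − I)·e^(rT) = (260.36 − 5.5616) · e^(0.0571·16/12)
= 254.7984 · e^0.076133 = 254.7984 × 1.079106 = kr 274.95

kr 274.95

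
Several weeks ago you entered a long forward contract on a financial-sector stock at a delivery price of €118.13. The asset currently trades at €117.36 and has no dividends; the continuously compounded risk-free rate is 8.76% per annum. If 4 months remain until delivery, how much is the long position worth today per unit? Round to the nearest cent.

Current fair forward for the remaining 4 months: F = S·e^(r·T), r = 0.0876
F = 117.36 · e^(0.0876 × 4/12) = 117.36 × 1.029630 = 120.8374
Value of long forward = (F − K)·e^(−rT) = (120.8374 − 118.13) · e^(−0.0876·4/12)
= 2.7074 × 0.971222 = 2.63

€2.63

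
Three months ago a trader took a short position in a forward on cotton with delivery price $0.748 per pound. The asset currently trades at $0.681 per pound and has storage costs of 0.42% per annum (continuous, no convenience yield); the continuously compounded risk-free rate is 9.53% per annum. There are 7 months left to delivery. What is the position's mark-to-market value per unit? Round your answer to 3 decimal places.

$0.025 per pound

Current fair forward for the remaining 7 months: F = S·e^((r + u)·T), (r + u) = 0.0953 + 0.0042 = 0.0995
F = 0.681 · e^(0.0995 × 7/12) = 0.681 × 1.059759 = 0.7217
Value of long forward = (F − K)·e^(−rT) = (0.7217 − 0.748) · e^(−0.0953·7/12)
= -0.0263 × 0.945925 = -0.025
Short position value = −(long value) = $0.025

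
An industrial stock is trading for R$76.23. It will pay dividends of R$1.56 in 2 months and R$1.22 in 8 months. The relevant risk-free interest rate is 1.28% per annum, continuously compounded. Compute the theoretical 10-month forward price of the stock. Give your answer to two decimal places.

R$74.25

PV(dividends) I = 1.56·e^(−0.0128·2/12) + 1.22·e^(−0.0128·8/12)
I = 1.5567 + 1.2096 = 2.7663
F = (S − I)·e^(rT) = (76.23 − 2.7663) · e^(0.0128·10/12)
= 73.4637 · e^0.010667 = 73.4637 × 1.010724 = R$74.25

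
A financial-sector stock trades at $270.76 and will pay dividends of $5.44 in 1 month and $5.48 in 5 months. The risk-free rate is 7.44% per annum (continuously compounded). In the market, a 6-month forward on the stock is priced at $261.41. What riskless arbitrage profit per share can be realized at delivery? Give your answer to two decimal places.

PV(dividends) I = 5.44·e^(−0.0744·1/12) + 5.48·e^(−0.0744·5/12) = 10.7191
Fair forward F* = (S − I)·e^(rT) = (270.76 − 10.7191)·e^0.037200 = 260.0409 × 1.037901 = 269.8967
Market $261.41 < fair 269.8967: forward underpriced → reverse cash-and-carry (short the stock, invest proceeds at r, pay the dividends, go long the forward).
Profit at T = |F_mkt − F*| = |261.41 − 269.8967| = $8.49 per share

$8.49 per share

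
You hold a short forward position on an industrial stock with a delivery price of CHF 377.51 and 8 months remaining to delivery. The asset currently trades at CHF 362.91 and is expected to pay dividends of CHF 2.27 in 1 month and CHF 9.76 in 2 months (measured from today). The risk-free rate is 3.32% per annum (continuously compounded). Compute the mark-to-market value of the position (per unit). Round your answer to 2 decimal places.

CHF 18.31

PV(remaining dividends) I = 2.27·e^(−0.0332·1/12) + 9.76·e^(−0.0332·2/12) = 11.9699
Current forward F = (S − I)·e^(rT) = (362.91 − 11.9699)·e^(0.0332·8/12) = 350.9401 × 1.022380 = 358.7941
Value (long) = (F − K)·e^(−rT) = (358.7941 − 377.51) × 0.978110 = -18.3062
Short position value = −(long value) = CHF 18.31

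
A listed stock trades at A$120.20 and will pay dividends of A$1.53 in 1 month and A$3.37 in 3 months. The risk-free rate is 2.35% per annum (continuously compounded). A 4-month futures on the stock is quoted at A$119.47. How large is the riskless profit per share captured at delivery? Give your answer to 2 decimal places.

A$3.24 per share

PV(dividends) I = 1.53·e^(−0.0235·1/12) + 3.37·e^(−0.0235·3/12) = 4.8773
Fair futures F* = (S − I)·e^(rT) = (120.20 − 4.8773)·e^0.007833 = 115.3227 × 1.007864 = 116.2296
Market A$119.47 > fair 116.2296: forward overpriced → cash-and-carry (borrow at r, buy the stock and collect the dividends, short the forward).
Profit at T = |F_mkt − F*| = |119.47 − 116.2296| = A$3.24 per share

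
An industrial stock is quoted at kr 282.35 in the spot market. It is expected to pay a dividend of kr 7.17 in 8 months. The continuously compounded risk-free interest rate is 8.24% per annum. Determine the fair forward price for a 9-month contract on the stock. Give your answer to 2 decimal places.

PV(dividends) I = 7.17·e^(−0.0824·8/12)
I = 6.7868
F = (S − I)·e^(rT) = (282.35 − 6.7868) · e^(0.0824·9/12)
= 275.5632 · e^0.061800 = 275.5632 × 1.063750 = kr 293.13

kr 293.13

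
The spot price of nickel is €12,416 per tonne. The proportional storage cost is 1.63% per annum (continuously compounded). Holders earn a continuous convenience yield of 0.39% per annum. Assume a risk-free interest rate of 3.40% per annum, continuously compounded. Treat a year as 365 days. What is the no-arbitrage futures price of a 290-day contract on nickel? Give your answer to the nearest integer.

Net carry = r + u − y = 0.0340 + 0.0163 − 0.0039 = 0.0464
F = S·e^((r+u−y)T) = 12416 · e^(0.0464 × 290/365) = 12416 · e^0.036866
= 12416 × 1.037554 = €12,882 per tonne

€12,882 per tonne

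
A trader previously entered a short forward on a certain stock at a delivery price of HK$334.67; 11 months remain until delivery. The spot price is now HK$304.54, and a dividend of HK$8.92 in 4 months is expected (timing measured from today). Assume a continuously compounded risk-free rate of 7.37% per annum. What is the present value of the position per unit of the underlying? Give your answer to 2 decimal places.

HK$16.97

PV(remaining dividends) I = 8.92·e^(−0.0737·4/12) = 8.7035
Current forward F = (S − I)·e^(rT) = (304.54 − 8.7035)·e^(0.0737·11/12) = 295.8365 × 1.069893 = 316.5134
Value (long) = (F − K)·e^(−rT) = (316.5134 − 334.67) × 0.934673 = -16.9705
Short position value = −(long value) = HK$16.97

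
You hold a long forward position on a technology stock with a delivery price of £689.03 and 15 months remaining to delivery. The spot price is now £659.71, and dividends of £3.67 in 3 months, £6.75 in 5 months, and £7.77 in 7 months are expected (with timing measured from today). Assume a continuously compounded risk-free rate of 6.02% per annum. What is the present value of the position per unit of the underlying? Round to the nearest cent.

PV(remaining dividends) I = 3.67·e^(−0.0602·3/12) + 6.75·e^(−0.0602·5/12) + 7.77·e^(−0.0602·7/12) = 17.6999
Current forward F = (S − I)·e^(rT) = (659.71 − 17.6999)·e^(0.0602·15/12) = 642.0101 × 1.078154 = 692.1858
Value (long) = (F − K)·e^(−rT) = (692.1858 − 689.03) × 0.927512 = 2.9270
Value = £2.93

£2.93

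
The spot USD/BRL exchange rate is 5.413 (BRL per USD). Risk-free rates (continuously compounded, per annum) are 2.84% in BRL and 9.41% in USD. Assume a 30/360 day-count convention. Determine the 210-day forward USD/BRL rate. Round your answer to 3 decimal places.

F = S·e^((r_BRL − r_USD)T) = 5.413 · e^((0.0284 − 0.0941) × 210/360)
= 5.413 · e^-0.038325 = 5.413 × 0.962400
F = 5.209 BRL per USD

5.209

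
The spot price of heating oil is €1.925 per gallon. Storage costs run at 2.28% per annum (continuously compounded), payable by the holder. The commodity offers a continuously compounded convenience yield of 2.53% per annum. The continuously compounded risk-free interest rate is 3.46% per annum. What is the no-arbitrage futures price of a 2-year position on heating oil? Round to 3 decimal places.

Net carry = r + u − y = 0.0346 + 0.0228 − 0.0253 = 0.0321
F = S·e^((r+u−y)T) = 1.925 · e^(0.0321 × 2) = 1.925 · e^0.064200
= 1.925 × 1.066306 = €2.053 per gallon

€2.053 per gallon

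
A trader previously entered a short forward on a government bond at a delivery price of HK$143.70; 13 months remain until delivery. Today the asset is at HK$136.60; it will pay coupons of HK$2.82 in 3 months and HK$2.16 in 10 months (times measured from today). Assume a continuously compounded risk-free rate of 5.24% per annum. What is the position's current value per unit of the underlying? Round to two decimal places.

PV(remaining coupons) I = 2.82·e^(−0.0524·3/12) + 2.16·e^(−0.0524·10/12) = 4.8510
Current forward F = (S − I)·e^(rT) = (136.60 − 4.8510)·e^(0.0524·13/12) = 131.7490 × 1.058409 = 139.4443
Value (long) = (F − K)·e^(−rT) = (139.4443 − 143.70) × 0.944815 = -4.0208
Short position value = −(long value) = HK$4.02

HK$4.02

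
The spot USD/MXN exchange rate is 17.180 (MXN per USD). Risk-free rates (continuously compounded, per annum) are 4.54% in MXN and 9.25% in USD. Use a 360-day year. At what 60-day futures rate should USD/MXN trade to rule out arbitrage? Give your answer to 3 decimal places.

17.046

F = S·e^((r_MXN − r_USD)T) = 17.180 · e^((0.0454 − 0.0925) × 60/360)
= 17.180 · e^-0.007850 = 17.180 × 0.992181
F = 17.046 MXN per USD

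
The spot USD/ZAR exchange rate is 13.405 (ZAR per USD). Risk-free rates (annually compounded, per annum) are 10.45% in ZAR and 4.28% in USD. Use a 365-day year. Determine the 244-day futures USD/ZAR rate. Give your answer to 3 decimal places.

13.930

By covered interest parity, F = S · (1+r_ZAR)^T / (1+r_USD)^T
= 13.405 × 1.068700 / 1.028412 = 13.405 × 1.039175
F = 13.930 ZAR per USD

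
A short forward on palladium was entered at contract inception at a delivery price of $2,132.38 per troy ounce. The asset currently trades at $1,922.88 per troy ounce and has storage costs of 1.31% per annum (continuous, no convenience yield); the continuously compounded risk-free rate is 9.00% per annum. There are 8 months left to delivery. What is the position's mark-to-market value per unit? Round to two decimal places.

$68.45 per troy ounce

Current fair forward for the remaining 8 months: F = S·e^((r + u)·T), (r + u) = 0.0900 + 0.0131 = 0.1031
F = 1922.88 · e^(0.1031 × 8/12) = 1922.88 × 1.07115053 = 2059.6939
Value of long forward = (F − K)·e^(−rT) = (2059.6939 − 2132.38) · e^(−0.0900·8/12)
= -72.6861 × 0.94176453 = -68.45
Short position value = −(long value) = $68.45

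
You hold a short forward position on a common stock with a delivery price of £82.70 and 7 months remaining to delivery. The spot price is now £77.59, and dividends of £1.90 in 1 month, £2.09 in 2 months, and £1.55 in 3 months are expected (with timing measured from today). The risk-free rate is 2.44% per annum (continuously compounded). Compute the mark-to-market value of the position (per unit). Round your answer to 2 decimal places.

£9.46

PV(remaining dividends) I = 1.90·e^(−0.0244·1/12) + 2.09·e^(−0.0244·2/12) + 1.55·e^(−0.0244·3/12) = 5.5182
Current forward F = (S − I)·e^(rT) = (77.59 − 5.5182)·e^(0.0244·7/12) = 72.0718 × 1.014335 = 73.1049
Value (long) = (F − K)·e^(−rT) = (73.1049 − 82.70) × 0.985867 = -9.4595
Short position value = −(long value) = £9.46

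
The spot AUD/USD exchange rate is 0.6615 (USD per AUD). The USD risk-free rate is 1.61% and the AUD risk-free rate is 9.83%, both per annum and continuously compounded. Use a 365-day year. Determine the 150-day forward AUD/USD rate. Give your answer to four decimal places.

0.6395

F = S·e^((r_USD − r_AUD)T) = 0.6615 · e^((0.0161 − 0.0983) × 150/365)
= 0.6615 · e^-0.033781 = 0.6615 × 0.966783
F = 0.6395 USD per AUD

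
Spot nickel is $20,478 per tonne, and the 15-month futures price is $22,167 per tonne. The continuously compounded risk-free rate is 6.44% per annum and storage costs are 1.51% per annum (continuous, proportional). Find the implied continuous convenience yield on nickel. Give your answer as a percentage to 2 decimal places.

F = S·e^((r+u−y)T) ⇒ (r+u−y) = ln(F/S)/T
ln(22167/20478) = 0.079254; /T ⇒ 0.063403
y = r + u − ln(F/S)/T = 0.0644 + 0.0151 − 0.063403 = 0.016097
y = 1.61%

1.61%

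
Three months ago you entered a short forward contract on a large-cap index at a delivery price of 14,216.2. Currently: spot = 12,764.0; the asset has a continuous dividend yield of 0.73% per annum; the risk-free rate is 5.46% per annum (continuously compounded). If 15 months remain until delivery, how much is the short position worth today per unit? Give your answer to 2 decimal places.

Current fair forward for the remaining 15 months: F = S·e^((r − q)·T), (r − q) = 0.0546 − 0.0073 = 0.0473
F = 12764.0 · e^(0.0473 × 15/12) = 12764.0 × 1.06090785 = 13541.4278
Value of long forward = (F − K)·e^(−rT) = (13541.4278 − 14216.2) · e^(−0.0546·15/12)
= -674.7722 × 0.93402694 = -630.26
Short position value = −(long value) = 630.26

630.26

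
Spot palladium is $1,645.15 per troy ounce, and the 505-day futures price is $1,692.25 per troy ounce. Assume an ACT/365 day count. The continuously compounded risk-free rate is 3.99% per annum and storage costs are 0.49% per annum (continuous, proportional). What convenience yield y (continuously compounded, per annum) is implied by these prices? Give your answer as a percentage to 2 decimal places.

F = S·e^((r+u−y)T) ⇒ (r+u−y) = ln(F/S)/T
ln(1692.25/1645.15) = 0.028227; /T ⇒ 0.020402
y = r + u − ln(F/S)/T = 0.0399 + 0.0049 − 0.020402 = 0.024398
y = 2.44%

2.44%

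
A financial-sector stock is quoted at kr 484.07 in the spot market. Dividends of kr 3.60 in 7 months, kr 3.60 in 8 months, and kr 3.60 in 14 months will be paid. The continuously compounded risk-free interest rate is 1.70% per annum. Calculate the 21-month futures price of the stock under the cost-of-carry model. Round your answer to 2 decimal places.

PV(dividends) I = 3.60·e^(−0.0170·7/12) + 3.60·e^(−0.0170·8/12) + 3.60·e^(−0.0170·14/12)
I = 3.5645 + 3.5594 + 3.5293 = 10.6532
F = (S − I)·e^(rT) = (484.07 − 10.6532) · e^(0.0170·21/12)
= 473.4168 · e^0.029750 = 473.4168 × 1.030197 = kr 487.71

kr 487.71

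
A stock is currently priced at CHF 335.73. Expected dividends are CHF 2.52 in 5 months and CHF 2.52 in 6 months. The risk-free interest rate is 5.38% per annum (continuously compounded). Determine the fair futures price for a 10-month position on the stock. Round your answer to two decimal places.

CHF 345.98

PV(dividends) I = 2.52·e^(−0.0538·5/12) + 2.52·e^(−0.0538·6/12)
I = 2.4641 + 2.4531 = 4.9172
F = (S − I)·e^(rT) = (335.73 − 4.9172) · e^(0.0538·10/12)
= 330.8128 · e^0.044833 = 330.8128 × 1.045853 = CHF 345.98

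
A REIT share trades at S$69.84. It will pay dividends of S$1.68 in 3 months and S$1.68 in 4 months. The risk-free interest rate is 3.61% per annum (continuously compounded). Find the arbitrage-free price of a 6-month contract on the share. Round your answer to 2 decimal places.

PV(dividends) I = 1.68·e^(−0.0361·3/12) + 1.68·e^(−0.0361·4/12)
I = 1.6649 + 1.6599 = 3.3248
F = (S − I)·e^(rT) = (69.84 − 3.3248) · e^(0.0361·6/12)
= 66.5152 · e^0.018050 = 66.5152 × 1.018214 = S$67.73

S$67.73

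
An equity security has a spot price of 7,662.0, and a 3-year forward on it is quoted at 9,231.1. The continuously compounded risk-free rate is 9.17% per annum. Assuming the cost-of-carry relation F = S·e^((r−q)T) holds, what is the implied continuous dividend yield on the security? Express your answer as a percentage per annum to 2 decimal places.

2.96%

From F = S·e^((r−q)T): (r − q) = ln(F/S)/T
ln(9231.1/7662.0) = ln(1.204790) = 0.186305
(r − q) = 0.186305 / (3) = 0.062102
q = r − ln(F/S)/T = 0.0917 − 0.062102 = 0.029598
q = 2.96%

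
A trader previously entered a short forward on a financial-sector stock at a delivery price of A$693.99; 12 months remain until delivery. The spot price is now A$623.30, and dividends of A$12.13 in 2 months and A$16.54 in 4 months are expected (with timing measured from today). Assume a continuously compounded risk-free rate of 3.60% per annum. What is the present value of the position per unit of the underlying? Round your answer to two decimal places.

PV(remaining dividends) I = 12.13·e^(−0.0360·2/12) + 16.54·e^(−0.0360·4/12) = 28.4001
Current forward F = (S − I)·e^(rT) = (623.30 − 28.4001)·e^(0.0360·12/12) = 594.8999 × 1.036656 = 616.7066
Value (long) = (F − K)·e^(−rT) = (616.7066 − 693.99) × 0.964640 = -74.5507
Short position value = −(long value) = A$74.55

A$74.55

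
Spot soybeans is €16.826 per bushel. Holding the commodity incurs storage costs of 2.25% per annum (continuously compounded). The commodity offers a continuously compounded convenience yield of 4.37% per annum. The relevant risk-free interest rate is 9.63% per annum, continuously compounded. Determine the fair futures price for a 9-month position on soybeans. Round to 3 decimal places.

Net carry = r + u − y = 0.0963 + 0.0225 − 0.0437 = 0.0751
F = S·e^((r+u−y)T) = 16.826 · e^(0.0751 × 9/12) = 16.826 · e^0.056325
= 16.826 × 1.057941 = €17.801 per bushel

€17.801 per bushel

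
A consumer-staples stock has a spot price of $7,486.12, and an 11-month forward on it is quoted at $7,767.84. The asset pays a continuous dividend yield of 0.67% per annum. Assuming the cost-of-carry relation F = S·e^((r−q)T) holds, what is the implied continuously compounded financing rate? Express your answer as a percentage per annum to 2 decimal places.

4.70%

From F = S·e^((r−q)T): (r − q) = ln(F/S)/T
ln(7767.84/7486.12) = ln(1.037632) = 0.036941
(r − q) = 0.036941 / (11/12) = 0.040299
r = ln(F/S)/T + q = 0.040299 + 0.0067 = 0.046999
r = 4.70%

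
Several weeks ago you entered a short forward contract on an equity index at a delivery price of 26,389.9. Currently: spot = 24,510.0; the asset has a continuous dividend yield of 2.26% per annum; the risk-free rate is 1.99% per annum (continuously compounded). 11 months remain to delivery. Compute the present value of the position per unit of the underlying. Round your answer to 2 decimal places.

Current fair forward for the remaining 11 months: F = S·e^((r − q)·T), (r − q) = 0.0199 − 0.0226 = -0.0027
F = 24510.0 · e^(-0.0027 × 11/12) = 24510.0 × 0.99752806 = 24449.4128
Value of long forward = (F − K)·e^(−rT) = (24449.4128 − 26389.9) · e^(−0.0199·11/12)
= -1940.4872 × 0.98192371 = -1905.41
Short position value = −(long value) = 1905.41

1905.41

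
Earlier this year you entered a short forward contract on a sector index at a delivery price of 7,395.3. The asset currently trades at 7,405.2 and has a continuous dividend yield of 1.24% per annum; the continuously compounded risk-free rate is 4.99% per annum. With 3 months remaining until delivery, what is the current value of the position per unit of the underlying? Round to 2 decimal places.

-78.66

Current fair forward for the remaining 3 months: F = S·e^((r − q)·T), (r − q) = 0.0499 − 0.0124 = 0.0375
F = 7405.2 · e^(0.0375 × 3/12) = 7405.2 × 1.00941908 = 7474.9502
Value of long forward = (F − K)·e^(−rT) = (7474.9502 − 7395.3) · e^(−0.0499·3/12)
= 79.6502 × 0.98760249 = 78.66
Short position value = −(long value) = -78.66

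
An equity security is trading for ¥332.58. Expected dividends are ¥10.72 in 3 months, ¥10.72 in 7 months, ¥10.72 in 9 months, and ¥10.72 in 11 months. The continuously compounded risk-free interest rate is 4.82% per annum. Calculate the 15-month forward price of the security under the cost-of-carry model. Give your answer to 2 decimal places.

PV(dividends) I = 10.72·e^(−0.0482·3/12) + 10.72·e^(−0.0482·7/12) + 10.72·e^(−0.0482·9/12) + 10.72·e^(−0.0482·11/12)
I = 10.5916 + 10.4228 + 10.3394 + 10.2567 = 41.6105
F = (S − I)·e^(rT) = (332.58 − 41.6105) · e^(0.0482·15/12)
= 290.9695 · e^0.060250 = 290.9695 × 1.062102 = ¥309.04

¥309.04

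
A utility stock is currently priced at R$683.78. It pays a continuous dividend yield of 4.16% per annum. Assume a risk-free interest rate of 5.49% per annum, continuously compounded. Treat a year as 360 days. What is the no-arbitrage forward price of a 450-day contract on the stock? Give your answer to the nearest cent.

F = S·e^((r − q)T) = 683.78 · e^((0.0549 − 0.0416) × 450/360)
= 683.78 · e^0.016625 = 683.78 × 1.016764
F = R$695.24

R$695.24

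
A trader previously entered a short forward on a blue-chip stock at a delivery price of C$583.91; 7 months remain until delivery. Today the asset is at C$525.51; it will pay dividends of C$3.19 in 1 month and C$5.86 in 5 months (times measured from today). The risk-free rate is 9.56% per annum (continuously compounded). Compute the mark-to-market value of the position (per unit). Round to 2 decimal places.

PV(remaining dividends) I = 3.19·e^(−0.0956·1/12) + 5.86·e^(−0.0956·5/12) = 8.7959
Current forward F = (S − I)·e^(rT) = (525.51 − 8.7959)·e^(0.0956·7/12) = 516.7141 × 1.057351 = 546.3482
Value (long) = (F − K)·e^(−rT) = (546.3482 − 583.91) × 0.945760 = -35.5244
Short position value = −(long value) = C$35.52

C$35.52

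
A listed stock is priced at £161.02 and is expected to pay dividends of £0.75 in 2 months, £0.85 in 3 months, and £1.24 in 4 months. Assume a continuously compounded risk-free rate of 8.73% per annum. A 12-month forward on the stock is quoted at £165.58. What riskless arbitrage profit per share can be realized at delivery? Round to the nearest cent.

PV(dividends) I = 0.75·e^(−0.0873·2/12) + 0.85·e^(−0.0873·3/12) + 1.24·e^(−0.0873·4/12) = 2.7753
Fair forward F* = (S − I)·e^(rT) = (161.02 − 2.7753)·e^0.087300 = 158.2447 × 1.091224 = 172.6804
Market £165.58 < fair 172.6804: forward underpriced → reverse cash-and-carry (short the stock, invest proceeds at r, pay the dividends, go long the forward).
Profit at T = |F_mkt − F*| = |165.58 − 172.6804| = £7.10 per share

£7.10 per share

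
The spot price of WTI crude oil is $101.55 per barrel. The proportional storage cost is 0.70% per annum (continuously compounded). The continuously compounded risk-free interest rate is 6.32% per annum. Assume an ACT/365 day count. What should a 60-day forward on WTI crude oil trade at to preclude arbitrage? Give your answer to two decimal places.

$102.73 per barrel

Net carry = r + u − y = 0.0632 + 0.0070 − 0.0000 = 0.0702
F = S·e^((r+u−y)T) = 101.55 · e^(0.0702 × 60/365) = 101.55 · e^0.011540
= 101.55 × 1.011607 = $102.73 per barrel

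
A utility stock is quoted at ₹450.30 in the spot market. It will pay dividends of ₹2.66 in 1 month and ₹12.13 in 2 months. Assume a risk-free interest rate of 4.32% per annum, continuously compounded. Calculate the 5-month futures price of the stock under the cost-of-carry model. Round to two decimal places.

PV(dividends) I = 2.66·e^(−0.0432·1/12) + 12.13·e^(−0.0432·2/12)
I = 2.6504 + 12.0430 = 14.6934
F = (S − I)·e^(rT) = (450.30 − 14.6934) · e^(0.0432·5/12)
= 435.6066 · e^0.018000 = 435.6066 × 1.018163 = ₹443.52

₹443.52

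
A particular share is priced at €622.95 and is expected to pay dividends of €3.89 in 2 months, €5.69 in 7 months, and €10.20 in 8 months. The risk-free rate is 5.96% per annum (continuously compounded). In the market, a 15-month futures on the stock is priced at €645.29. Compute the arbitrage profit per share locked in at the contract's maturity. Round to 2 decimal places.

PV(dividends) I = 3.89·e^(−0.0596·2/12) + 5.69·e^(−0.0596·7/12) + 10.20·e^(−0.0596·8/12) = 19.1498
Fair futures F* = (S − I)·e^(rT) = (622.95 − 19.1498)·e^0.074500 = 603.8002 × 1.077345 = 650.5011
Market €645.29 < fair 650.5011: forward underpriced → reverse cash-and-carry (short the stock, invest proceeds at r, pay the dividends, go long the forward).
Profit at T = |F_mkt − F*| = |645.29 − 650.5011| = €5.21 per share

€5.21 per share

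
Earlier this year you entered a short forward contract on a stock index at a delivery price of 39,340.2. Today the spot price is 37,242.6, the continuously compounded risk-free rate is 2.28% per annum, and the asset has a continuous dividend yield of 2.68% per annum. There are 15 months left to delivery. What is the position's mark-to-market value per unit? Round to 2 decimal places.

2219.19

Current fair forward for the remaining 15 months: F = S·e^((r − q)·T), (r − q) = 0.0228 − 0.0268 = -0.0040
F = 37242.6 · e^(-0.0040 × 15/12) = 37242.6 × 0.99501248 = 37056.8518
Value of long forward = (F − K)·e^(−rT) = (37056.8518 − 39340.2) · e^(−0.0228·15/12)
= -2283.3482 × 0.97190229 = -2219.19
Short position value = −(long value) = 2219.19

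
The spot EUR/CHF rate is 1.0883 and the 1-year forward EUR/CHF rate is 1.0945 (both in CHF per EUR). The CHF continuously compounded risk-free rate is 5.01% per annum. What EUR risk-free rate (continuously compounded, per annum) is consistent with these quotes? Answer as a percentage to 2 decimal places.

F = S·e^((r_CHF − r_EUR)T) ⇒ r_EUR = r_CHF − ln(F/S)/T
ln(1.0945/1.0883) = 0.005681; /(1) = 0.005681
r_EUR = 0.0501 − 0.005681 = 0.044419
r_EUR = 4.44%

4.44%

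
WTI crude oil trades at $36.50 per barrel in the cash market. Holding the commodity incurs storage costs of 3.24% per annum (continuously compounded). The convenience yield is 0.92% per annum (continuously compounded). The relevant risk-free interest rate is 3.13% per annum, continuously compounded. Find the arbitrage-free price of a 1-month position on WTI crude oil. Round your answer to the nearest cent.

$36.67 per barrel

Net carry = r + u − y = 0.0313 + 0.0324 − 0.0092 = 0.0545
F = S·e^((r+u−y)T) = 36.50 · e^(0.0545 × 1/12) = 36.50 · e^0.004542
= 36.50 × 1.004552 = $36.67 per barrel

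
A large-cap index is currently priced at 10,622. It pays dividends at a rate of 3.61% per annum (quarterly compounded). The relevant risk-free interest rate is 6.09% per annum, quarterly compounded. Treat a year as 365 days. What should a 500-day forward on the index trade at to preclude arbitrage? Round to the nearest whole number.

F = S · (1+r/4)^(4T) / (1+q/4)^(4T)
= 10622 × 1.086320 / 1.050462 = 10622 × 1.034135
F = 10,985

10,985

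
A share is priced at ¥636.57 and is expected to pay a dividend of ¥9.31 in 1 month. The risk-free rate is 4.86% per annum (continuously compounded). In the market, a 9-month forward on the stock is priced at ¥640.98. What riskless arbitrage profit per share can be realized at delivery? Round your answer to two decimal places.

PV(dividends) I = 9.31·e^(−0.0486·1/12) = 9.2724
Fair forward F* = (S − I)·e^(rT) = (636.57 − 9.2724)·e^0.036450 = 627.2976 × 1.037122 = 650.5841
Market ¥640.98 < fair 650.5841: forward underpriced → reverse cash-and-carry (short the stock, invest proceeds at r, pay the dividends, go long the forward).
Profit at T = |F_mkt − F*| = |640.98 − 650.5841| = ¥9.60 per share

¥9.60 per share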